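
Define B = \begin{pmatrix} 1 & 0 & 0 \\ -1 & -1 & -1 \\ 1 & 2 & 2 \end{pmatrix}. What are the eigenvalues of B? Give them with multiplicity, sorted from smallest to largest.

0, 1, 1

Characteristic polynomial: p(t) = t^3 - 2t^2 + t = t(t - 1)^2.
Roots (with multiplicity): 0, 1, 1.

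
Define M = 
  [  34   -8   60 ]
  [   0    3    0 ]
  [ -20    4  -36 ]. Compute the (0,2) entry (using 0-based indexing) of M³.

Characteristic polynomial: s^3 - s^2 - 30s + 72 = (s - 4)(s - 3)(s + 6), so the eigenvalues are -6, 3, 4.
s=4: eigenvector (-2, 0, 1).
s=3: eigenvector (8, 1, -4).
s=-6: eigenvector (-3, 0, 2).
P = [[-2, 8, -3], [0, 1, 0], [1, -4, 2]], D = diag(4, 3, -6), P⁻¹ = [[-2, 4, -3], [0, 1, 0], [1, 0, 2]].
M³ = P·diag(64, 27, -216)·P⁻¹ = [[904, -296, 1680], [0, 27, 0], [-560, 148, -1056]].
The requested entry is 1680.

1680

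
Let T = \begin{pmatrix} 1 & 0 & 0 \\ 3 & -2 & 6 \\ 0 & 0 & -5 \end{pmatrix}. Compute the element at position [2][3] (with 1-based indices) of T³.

Characteristic polynomial: s^3 + 6s^2 + 3s - 10 = (s - 1)(s + 2)(s + 5), so the eigenvalues are -5, -2, 1.
s=-5: eigenvector (0, -2, 1).
s=-2: eigenvector (0, 1, 0).
s=1: eigenvector (1, 1, 0).
P = [[0, 0, 1], [-2, 1, 1], [1, 0, 0]], D = diag(-5, -2, 1), P⁻¹ = [[0, 0, 1], [-1, 1, 2], [1, 0, 0]].
T³ = P·diag(-125, -8, 1)·P⁻¹ = [[1, 0, 0], [9, -8, 234], [0, 0, -125]].
The requested entry is 234.

234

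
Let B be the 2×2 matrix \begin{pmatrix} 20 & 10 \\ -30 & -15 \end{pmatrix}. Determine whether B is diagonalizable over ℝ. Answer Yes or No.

Characteristic polynomial: p(μ) = μ^2 - 5μ = μ(μ - 5).
All 2 eigenvalues are distinct, so B is diagonalizable.

Yes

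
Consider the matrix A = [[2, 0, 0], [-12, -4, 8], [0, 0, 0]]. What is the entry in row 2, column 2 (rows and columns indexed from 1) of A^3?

-64

Characteristic polynomial: s^3 + 2s^2 - 8s = s(s - 2)(s + 4), so the eigenvalues are -4, 0, 2.
s=2: eigenvector (1, -2, 0).
s=-4: eigenvector (0, 1, 0).
s=0: eigenvector (0, 2, 1).
P = [[1, 0, 0], [-2, 1, 2], [0, 0, 1]], D = diag(2, -4, 0), P⁻¹ = [[1, 0, 0], [2, 1, -2], [0, 0, 1]].
A³ = P·diag(8, -64, 0)·P⁻¹ = [[8, 0, 0], [-144, -64, 128], [0, 0, 0]].
The requested entry is -64.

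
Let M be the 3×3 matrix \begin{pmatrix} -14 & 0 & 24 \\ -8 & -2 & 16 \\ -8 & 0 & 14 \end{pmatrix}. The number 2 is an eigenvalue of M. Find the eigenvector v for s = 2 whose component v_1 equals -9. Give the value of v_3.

M − 2I = [[-16, 0, 24], [-8, -4, 16], [-8, 0, 12]].
Solving (M − 2I)v = 0 gives the eigenspace spanned by (-9, -6, -6).
With v_1 = -9, v = (-9, -6, -6), so v_3 = -6.

-6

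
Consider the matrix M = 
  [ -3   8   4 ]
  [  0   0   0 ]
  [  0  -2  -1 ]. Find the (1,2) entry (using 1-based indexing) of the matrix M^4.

-320

Characteristic polynomial: s^3 + 4s^2 + 3s = s(s + 1)(s + 3), so the eigenvalues are -3, -1, 0.
s=-3: eigenvector (1, 0, 0).
s=0: eigenvector (0, 1, -2).
s=-1: eigenvector (2, 0, 1).
P = [[1, 0, 2], [0, 1, 0], [0, -2, 1]], D = diag(-3, 0, -1), P⁻¹ = [[1, -4, -2], [0, 1, 0], [0, 2, 1]].
M⁴ = P·diag(81, 0, 1)·P⁻¹ = [[81, -320, -160], [0, 0, 0], [0, 2, 1]].
The requested entry is -320.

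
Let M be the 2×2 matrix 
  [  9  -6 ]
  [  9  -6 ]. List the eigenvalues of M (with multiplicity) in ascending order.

0, 3

Characteristic polynomial: p(t) = t^2 - 3t = t(t - 3).
Roots (with multiplicity): 0, 3.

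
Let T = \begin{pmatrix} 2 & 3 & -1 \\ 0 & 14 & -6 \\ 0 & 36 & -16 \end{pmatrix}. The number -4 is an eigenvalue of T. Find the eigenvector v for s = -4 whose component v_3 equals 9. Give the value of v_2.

T + 4I = [[6, 3, -1], [0, 18, -6], [0, 36, -12]].
Solving (T + 4I)v = 0 gives the eigenspace spanned by (0, 3, 9).
With v_3 = 9, v = (0, 3, 9), so v_2 = 3.

3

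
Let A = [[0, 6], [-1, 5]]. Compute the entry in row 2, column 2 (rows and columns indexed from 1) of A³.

65

Characteristic polynomial: μ^2 - 5μ + 6 = (μ - 3)(μ - 2), so the eigenvalues are 2, 3.
μ=3: eigenvector (2, 1).
μ=2: eigenvector (3, 1).
P = [[2, 3], [1, 1]], D = diag(3, 2), P⁻¹ = [[-1, 3], [1, -2]].
A³ = P·diag(27, 8)·P⁻¹ = [[-30, 114], [-19, 65]].
The requested entry is 65.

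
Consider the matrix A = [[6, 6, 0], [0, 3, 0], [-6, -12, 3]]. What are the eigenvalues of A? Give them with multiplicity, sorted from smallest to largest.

Characteristic polynomial: p(r) = r^3 - 12r^2 + 45r - 54 = (r - 6)(r - 3)^2.
Roots (with multiplicity): 3, 3, 6.

3, 3, 6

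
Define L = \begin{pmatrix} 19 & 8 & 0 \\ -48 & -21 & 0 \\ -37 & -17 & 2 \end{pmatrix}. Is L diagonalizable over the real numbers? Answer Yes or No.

Characteristic polynomial: p(t) = t^3 - 19t + 30 = (t - 3)(t - 2)(t + 5).
All 3 eigenvalues are distinct, so L is diagonalizable.

Yes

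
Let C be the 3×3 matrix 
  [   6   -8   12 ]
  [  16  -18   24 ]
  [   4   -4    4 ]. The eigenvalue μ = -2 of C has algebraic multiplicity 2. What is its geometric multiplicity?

C + 2I = [[8, -8, 12], [16, -16, 24], [4, -4, 6]].
This matrix has rank 1, so its null space has dimension 3 − 1 = 2.

2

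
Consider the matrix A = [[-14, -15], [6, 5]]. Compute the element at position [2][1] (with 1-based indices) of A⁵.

12606

Characteristic polynomial: s^2 + 9s + 20 = (s + 4)(s + 5), so the eigenvalues are -5, -4.
s=-5: eigenvector (5, -3).
s=-4: eigenvector (3, -2).
P = [[5, 3], [-3, -2]], D = diag(-5, -4), P⁻¹ = [[2, 3], [-3, -5]].
A⁵ = P·diag(-3125, -1024)·P⁻¹ = [[-22034, -31515], [12606, 17885]].
The requested entry is 12606.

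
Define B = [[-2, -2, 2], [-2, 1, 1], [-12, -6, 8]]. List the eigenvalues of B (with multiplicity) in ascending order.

2, 2, 3

Characteristic polynomial: p(s) = s^3 - 7s^2 + 16s - 12 = (s - 3)(s - 2)^2.
Roots (with multiplicity): 2, 2, 3.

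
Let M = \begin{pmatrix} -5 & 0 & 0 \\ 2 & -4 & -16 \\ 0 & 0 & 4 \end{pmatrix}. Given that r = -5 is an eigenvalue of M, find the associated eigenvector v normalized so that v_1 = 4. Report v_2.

-8

M + 5I = [[0, 0, 0], [2, 1, -16], [0, 0, 9]].
Solving (M + 5I)v = 0 gives the eigenspace spanned by (4, -8, 0).
With v_1 = 4, v = (4, -8, 0), so v_2 = -8.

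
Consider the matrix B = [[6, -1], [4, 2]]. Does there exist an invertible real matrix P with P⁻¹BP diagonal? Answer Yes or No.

Characteristic polynomial: p(t) = t^2 - 8t + 16 = (t - 4)^2.
t = 4 has algebraic multiplicity 2; rank(B − 4I) = 1, so geometric multiplicity = 1.
Geometric multiplicity < algebraic multiplicity, so B is not diagonalizable.

No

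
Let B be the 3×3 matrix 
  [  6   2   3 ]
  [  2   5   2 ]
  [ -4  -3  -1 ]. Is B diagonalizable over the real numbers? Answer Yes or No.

Characteristic polynomial: p(r) = r^3 - 10r^2 + 33r - 36 = (r - 4)(r - 3)^2.
r = 3 has algebraic multiplicity 2; rank(B − 3I) = 2, so geometric multiplicity = 1.
Geometric multiplicity < algebraic multiplicity, so B is not diagonalizable.

No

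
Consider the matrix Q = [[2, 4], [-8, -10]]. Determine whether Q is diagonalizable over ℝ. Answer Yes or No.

Yes

Characteristic polynomial: p(μ) = μ^2 + 8μ + 12 = (μ + 2)(μ + 6).
All 2 eigenvalues are distinct, so Q is diagonalizable.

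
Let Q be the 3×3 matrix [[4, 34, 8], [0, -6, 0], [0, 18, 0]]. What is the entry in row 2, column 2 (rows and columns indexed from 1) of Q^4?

Characteristic polynomial: μ^3 + 2μ^2 - 24μ = μ(μ - 4)(μ + 6), so the eigenvalues are -6, 0, 4.
μ=4: eigenvector (1, 0, 0).
μ=-6: eigenvector (-1, 1, -3).
μ=0: eigenvector (-2, 0, 1).
P = [[1, -1, -2], [0, 1, 0], [0, -3, 1]], D = diag(4, -6, 0), P⁻¹ = [[1, 7, 2], [0, 1, 0], [0, 3, 1]].
Q⁴ = P·diag(256, 1296, 0)·P⁻¹ = [[256, 496, 512], [0, 1296, 0], [0, -3888, 0]].
The requested entry is 1296.

1296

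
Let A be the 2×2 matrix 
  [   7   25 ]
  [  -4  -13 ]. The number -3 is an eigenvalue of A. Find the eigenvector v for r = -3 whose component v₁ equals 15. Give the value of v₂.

A + 3I = [[10, 25], [-4, -10]].
Solving (A + 3I)v = 0 gives the eigenspace spanned by (15, -6).
With v₁ = 15, v = (15, -6), so v₂ = -6.

-6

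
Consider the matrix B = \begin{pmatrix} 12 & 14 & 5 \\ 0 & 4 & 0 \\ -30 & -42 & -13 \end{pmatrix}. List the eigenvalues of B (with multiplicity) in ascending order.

Characteristic polynomial: p(r) = r^3 - 3r^2 - 10r + 24 = (r - 4)(r - 2)(r + 3).
Roots (with multiplicity): -3, 2, 4.

-3, 2, 4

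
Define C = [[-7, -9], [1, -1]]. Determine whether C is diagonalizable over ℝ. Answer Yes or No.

Characteristic polynomial: p(s) = s^2 + 8s + 16 = (s + 4)^2.
s = -4 has algebraic multiplicity 2; rank(C + 4I) = 1, so geometric multiplicity = 1.
Geometric multiplicity < algebraic multiplicity, so C is not diagonalizable.

No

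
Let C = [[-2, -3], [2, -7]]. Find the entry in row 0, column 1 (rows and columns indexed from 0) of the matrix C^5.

Characteristic polynomial: t^2 + 9t + 20 = (t + 4)(t + 5), so the eigenvalues are -5, -4.
t=-4: eigenvector (-3, -2).
t=-5: eigenvector (1, 1).
P = [[-3, 1], [-2, 1]], D = diag(-4, -5), P⁻¹ = [[-1, 1], [-2, 3]].
C⁵ = P·diag(-1024, -3125)·P⁻¹ = [[3178, -6303], [4202, -7327]].
The requested entry is -6303.

-6303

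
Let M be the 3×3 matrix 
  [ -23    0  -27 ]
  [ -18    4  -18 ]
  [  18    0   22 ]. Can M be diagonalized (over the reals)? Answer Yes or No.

Yes

Characteristic polynomial: p(s) = s^3 - 3s^2 - 24s + 80 = (s - 4)^2(s + 5).
s = 4 has algebraic multiplicity 2; rank(M − 4I) = 1, so geometric multiplicity = 2.
Every eigenvalue has geometric = algebraic multiplicity, so M is diagonalizable.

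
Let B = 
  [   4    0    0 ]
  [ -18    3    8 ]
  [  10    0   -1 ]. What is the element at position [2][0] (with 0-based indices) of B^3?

130

Characteristic polynomial: s^3 - 6s^2 + 5s + 12 = (s - 4)(s - 3)(s + 1), so the eigenvalues are -1, 3, 4.
s=4: eigenvector (1, -2, 2).
s=-1: eigenvector (0, 2, -1).
s=3: eigenvector (0, -1, 0).
P = [[1, 0, 0], [-2, 2, -1], [2, -1, 0]], D = diag(4, -1, 3), P⁻¹ = [[1, 0, 0], [2, 0, -1], [2, -1, -2]].
B³ = P·diag(64, -1, 27)·P⁻¹ = [[64, 0, 0], [-186, 27, 56], [130, 0, -1]].
The requested entry is 130.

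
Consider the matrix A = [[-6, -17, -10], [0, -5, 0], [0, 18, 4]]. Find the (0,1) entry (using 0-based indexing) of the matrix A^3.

Characteristic polynomial: r^3 + 7r^2 - 14r - 120 = (r - 4)(r + 5)(r + 6), so the eigenvalues are -6, -5, 4.
r=4: eigenvector (-1, 0, 1).
r=-5: eigenvector (3, 1, -2).
r=-6: eigenvector (1, 0, 0).
P = [[-1, 3, 1], [0, 1, 0], [1, -2, 0]], D = diag(4, -5, -6), P⁻¹ = [[0, 2, 1], [0, 1, 0], [1, -1, 1]].
A³ = P·diag(64, -125, -216)·P⁻¹ = [[-216, -287, -280], [0, -125, 0], [0, 378, 64]].
The requested entry is -287.

-287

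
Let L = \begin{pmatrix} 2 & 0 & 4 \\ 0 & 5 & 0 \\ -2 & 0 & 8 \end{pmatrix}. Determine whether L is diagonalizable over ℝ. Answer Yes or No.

Yes

Characteristic polynomial: p(s) = s^3 - 15s^2 + 74s - 120 = (s - 6)(s - 5)(s - 4).
All 3 eigenvalues are distinct, so L is diagonalizable.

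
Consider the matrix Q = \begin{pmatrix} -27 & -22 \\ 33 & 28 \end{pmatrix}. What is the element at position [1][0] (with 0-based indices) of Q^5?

32703

Characteristic polynomial: s^2 - s - 30 = (s - 6)(s + 5), so the eigenvalues are -5, 6.
s=6: eigenvector (-2, 3).
s=-5: eigenvector (1, -1).
P = [[-2, 1], [3, -1]], D = diag(6, -5), P⁻¹ = [[1, 1], [3, 2]].
Q⁵ = P·diag(7776, -3125)·P⁻¹ = [[-24927, -21802], [32703, 29578]].
The requested entry is 32703.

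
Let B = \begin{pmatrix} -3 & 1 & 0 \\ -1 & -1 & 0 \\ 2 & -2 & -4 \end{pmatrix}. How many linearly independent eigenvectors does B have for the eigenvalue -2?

1

B + 2I = [[-1, 1, 0], [-1, 1, 0], [2, -2, -2]].
This matrix has rank 2, so its null space has dimension 3 − 2 = 1.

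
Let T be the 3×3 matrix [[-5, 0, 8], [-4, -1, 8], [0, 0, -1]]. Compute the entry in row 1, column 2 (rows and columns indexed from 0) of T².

-48

Characteristic polynomial: μ^3 + 7μ^2 + 11μ + 5 = (μ + 1)^2(μ + 5), so the eigenvalues are -5, -1, -1.
μ=-5: eigenvector (1, 1, 0).
μ=-1: eigenvector (0, 1, 0).
μ=-1: eigenvector (2, 2, 1).
P = [[1, 0, 2], [1, 1, 2], [0, 0, 1]], D = diag(-5, -1, -1), P⁻¹ = [[1, 0, -2], [-1, 1, 0], [0, 0, 1]].
T² = P·diag(25, 1, 1)·P⁻¹ = [[25, 0, -48], [24, 1, -48], [0, 0, 1]].
The requested entry is -48.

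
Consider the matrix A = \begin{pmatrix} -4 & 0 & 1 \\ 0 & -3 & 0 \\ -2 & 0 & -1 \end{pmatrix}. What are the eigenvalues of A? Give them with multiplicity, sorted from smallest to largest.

-3, -3, -2

Characteristic polynomial: p(λ) = λ^3 + 8λ^2 + 21λ + 18 = (λ + 2)(λ + 3)^2.
Roots (with multiplicity): -3, -3, -2.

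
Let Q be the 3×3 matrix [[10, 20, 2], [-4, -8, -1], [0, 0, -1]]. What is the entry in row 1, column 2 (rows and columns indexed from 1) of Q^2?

Characteristic polynomial: s^3 - s^2 - 2s = s(s - 2)(s + 1), so the eigenvalues are -1, 0, 2.
s=2: eigenvector (5, -2, 0).
s=0: eigenvector (-2, 1, 0).
s=-1: eigenvector (-2, 1, 1).
P = [[5, -2, -2], [-2, 1, 1], [0, 0, 1]], D = diag(2, 0, -1), P⁻¹ = [[1, 2, 0], [2, 5, -1], [0, 0, 1]].
Q² = P·diag(4, 0, 1)·P⁻¹ = [[20, 40, -2], [-8, -16, 1], [0, 0, 1]].
The requested entry is 40.

40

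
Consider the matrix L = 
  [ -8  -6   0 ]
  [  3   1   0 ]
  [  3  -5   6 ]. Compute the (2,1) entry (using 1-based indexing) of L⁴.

Characteristic polynomial: t^3 + t^2 - 32t - 60 = (t - 6)(t + 2)(t + 5), so the eigenvalues are -5, -2, 6.
t=-2: eigenvector (-1, 1, 1).
t=-5: eigenvector (-2, 1, 1).
t=6: eigenvector (0, 0, 1).
P = [[-1, -2, 0], [1, 1, 0], [1, 1, 1]], D = diag(-2, -5, 6), P⁻¹ = [[1, 2, 0], [-1, -1, 0], [0, -1, 1]].
L⁴ = P·diag(16, 625, 1296)·P⁻¹ = [[1234, 1218, 0], [-609, -593, 0], [-609, -1889, 1296]].
The requested entry is -609.

-609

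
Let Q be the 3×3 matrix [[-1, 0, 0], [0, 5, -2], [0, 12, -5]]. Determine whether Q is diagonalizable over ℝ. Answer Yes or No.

Yes

Characteristic polynomial: p(λ) = λ^3 + λ^2 - λ - 1 = (λ - 1)(λ + 1)^2.
λ = -1 has algebraic multiplicity 2; rank(Q + 1I) = 1, so geometric multiplicity = 2.
Every eigenvalue has geometric = algebraic multiplicity, so Q is diagonalizable.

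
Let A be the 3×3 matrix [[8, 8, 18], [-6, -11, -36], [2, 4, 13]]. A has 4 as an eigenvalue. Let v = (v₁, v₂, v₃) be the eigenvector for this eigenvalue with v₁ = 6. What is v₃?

A − 4I = [[4, 8, 18], [-6, -15, -36], [2, 4, 9]].
Solving (A − 4I)v = 0 gives the eigenspace spanned by (6, -12, 4).
With v₁ = 6, v = (6, -12, 4), so v₃ = 4.

4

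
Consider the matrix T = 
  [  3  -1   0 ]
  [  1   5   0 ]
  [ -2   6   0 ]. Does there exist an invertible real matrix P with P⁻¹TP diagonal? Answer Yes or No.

Characteristic polynomial: p(s) = s^3 - 8s^2 + 16s = s(s - 4)^2.
s = 4 has algebraic multiplicity 2; rank(T − 4I) = 2, so geometric multiplicity = 1.
Geometric multiplicity < algebraic multiplicity, so T is not diagonalizable.

No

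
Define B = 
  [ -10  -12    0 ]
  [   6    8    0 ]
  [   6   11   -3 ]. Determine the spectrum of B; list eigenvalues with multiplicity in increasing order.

-4, -3, 2

Characteristic polynomial: p(λ) = λ^3 + 5λ^2 - 2λ - 24 = (λ - 2)(λ + 3)(λ + 4).
Roots (with multiplicity): -4, -3, 2.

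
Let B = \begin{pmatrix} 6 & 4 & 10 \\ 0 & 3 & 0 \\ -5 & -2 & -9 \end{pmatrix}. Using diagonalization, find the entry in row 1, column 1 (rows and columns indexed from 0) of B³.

27

Characteristic polynomial: t^3 - 13t + 12 = (t - 3)(t - 1)(t + 4), so the eigenvalues are -4, 1, 3.
t=-4: eigenvector (-1, 0, 1).
t=1: eigenvector (-2, 0, 1).
t=3: eigenvector (2, 1, -1).
P = [[-1, -2, 2], [0, 0, 1], [1, 1, -1]], D = diag(-4, 1, 3), P⁻¹ = [[1, 0, 2], [-1, 1, -1], [0, 1, 0]].
B³ = P·diag(-64, 1, 27)·P⁻¹ = [[66, 52, 130], [0, 27, 0], [-65, -26, -129]].
The requested entry is 27.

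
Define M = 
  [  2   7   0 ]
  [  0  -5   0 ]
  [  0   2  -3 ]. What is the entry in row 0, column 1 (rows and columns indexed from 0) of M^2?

Characteristic polynomial: t^3 + 6t^2 - t - 30 = (t - 2)(t + 3)(t + 5), so the eigenvalues are -5, -3, 2.
t=-3: eigenvector (0, 0, 1).
t=-5: eigenvector (-1, 1, -1).
t=2: eigenvector (1, 0, 0).
P = [[0, -1, 1], [0, 1, 0], [1, -1, 0]], D = diag(-3, -5, 2), P⁻¹ = [[0, 1, 1], [0, 1, 0], [1, 1, 0]].
M² = P·diag(9, 25, 4)·P⁻¹ = [[4, -21, 0], [0, 25, 0], [0, -16, 9]].
The requested entry is -21.

-21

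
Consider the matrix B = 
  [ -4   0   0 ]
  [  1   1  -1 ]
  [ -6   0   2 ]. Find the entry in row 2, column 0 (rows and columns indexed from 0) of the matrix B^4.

240

Characteristic polynomial: μ^3 + μ^2 - 10μ + 8 = (μ - 2)(μ - 1)(μ + 4), so the eigenvalues are -4, 1, 2.
μ=-4: eigenvector (1, 0, 1).
μ=1: eigenvector (0, 1, 0).
μ=2: eigenvector (0, -1, 1).
P = [[1, 0, 0], [0, 1, -1], [1, 0, 1]], D = diag(-4, 1, 2), P⁻¹ = [[1, 0, 0], [-1, 1, 1], [-1, 0, 1]].
B⁴ = P·diag(256, 1, 16)·P⁻¹ = [[256, 0, 0], [15, 1, -15], [240, 0, 16]].
The requested entry is 240.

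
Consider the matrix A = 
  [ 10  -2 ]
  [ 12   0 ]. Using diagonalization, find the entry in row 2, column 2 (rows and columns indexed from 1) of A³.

Characteristic polynomial: μ^2 - 10μ + 24 = (μ - 6)(μ - 4), so the eigenvalues are 4, 6.
μ=4: eigenvector (1, 3).
μ=6: eigenvector (-1, -2).
P = [[1, -1], [3, -2]], D = diag(4, 6), P⁻¹ = [[-2, 1], [-3, 1]].
A³ = P·diag(64, 216)·P⁻¹ = [[520, -152], [912, -240]].
The requested entry is -240.

-240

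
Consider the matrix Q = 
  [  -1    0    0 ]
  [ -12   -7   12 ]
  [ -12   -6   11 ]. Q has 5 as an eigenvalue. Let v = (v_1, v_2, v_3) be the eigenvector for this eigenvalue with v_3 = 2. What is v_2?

2

Q − 5I = [[-6, 0, 0], [-12, -12, 12], [-12, -6, 6]].
Solving (Q − 5I)v = 0 gives the eigenspace spanned by (0, 2, 2).
With v_3 = 2, v = (0, 2, 2), so v_2 = 2.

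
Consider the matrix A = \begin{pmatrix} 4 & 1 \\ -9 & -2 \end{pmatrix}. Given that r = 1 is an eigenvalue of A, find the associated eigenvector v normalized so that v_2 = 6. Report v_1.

A − 1I = [[3, 1], [-9, -3]].
Solving (A − 1I)v = 0 gives the eigenspace spanned by (-2, 6).
With v_2 = 6, v = (-2, 6), so v_1 = -2.

-2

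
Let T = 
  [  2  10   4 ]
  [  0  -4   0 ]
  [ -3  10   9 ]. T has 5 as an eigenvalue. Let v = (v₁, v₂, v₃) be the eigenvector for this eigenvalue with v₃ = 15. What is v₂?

T − 5I = [[-3, 10, 4], [0, -9, 0], [-3, 10, 4]].
Solving (T − 5I)v = 0 gives the eigenspace spanned by (20, 0, 15).
With v₃ = 15, v = (20, 0, 15), so v₂ = 0.

0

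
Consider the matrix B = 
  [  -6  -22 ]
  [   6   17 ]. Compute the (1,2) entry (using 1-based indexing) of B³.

Characteristic polynomial: μ^2 - 11μ + 30 = (μ - 6)(μ - 5), so the eigenvalues are 5, 6.
μ=6: eigenvector (-11, 6).
μ=5: eigenvector (-2, 1).
P = [[-11, -2], [6, 1]], D = diag(6, 5), P⁻¹ = [[1, 2], [-6, -11]].
B³ = P·diag(216, 125)·P⁻¹ = [[-876, -2002], [546, 1217]].
The requested entry is -2002.

-2002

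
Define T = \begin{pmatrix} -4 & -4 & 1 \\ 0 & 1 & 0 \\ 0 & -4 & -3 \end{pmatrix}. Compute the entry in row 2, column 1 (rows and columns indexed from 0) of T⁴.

80

Characteristic polynomial: λ^3 + 6λ^2 + 5λ - 12 = (λ - 1)(λ + 3)(λ + 4), so the eigenvalues are -4, -3, 1.
λ=-4: eigenvector (1, 0, 0).
λ=1: eigenvector (-1, 1, -1).
λ=-3: eigenvector (1, 0, 1).
P = [[1, -1, 1], [0, 1, 0], [0, -1, 1]], D = diag(-4, 1, -3), P⁻¹ = [[1, 0, -1], [0, 1, 0], [0, 1, 1]].
T⁴ = P·diag(256, 1, 81)·P⁻¹ = [[256, 80, -175], [0, 1, 0], [0, 80, 81]].
The requested entry is 80.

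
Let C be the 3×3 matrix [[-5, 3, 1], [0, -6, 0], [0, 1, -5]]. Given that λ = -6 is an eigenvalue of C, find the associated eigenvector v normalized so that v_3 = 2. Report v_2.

C + 6I = [[1, 3, 1], [0, 0, 0], [0, 1, 1]].
Solving (C + 6I)v = 0 gives the eigenspace spanned by (4, -2, 2).
With v_3 = 2, v = (4, -2, 2), so v_2 = -2.

-2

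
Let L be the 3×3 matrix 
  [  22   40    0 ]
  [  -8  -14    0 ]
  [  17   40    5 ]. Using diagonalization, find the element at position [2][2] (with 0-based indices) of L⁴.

Characteristic polynomial: λ^3 - 13λ^2 + 52λ - 60 = (λ - 6)(λ - 5)(λ - 2), so the eigenvalues are 2, 5, 6.
λ=6: eigenvector (5, -2, 5).
λ=2: eigenvector (-2, 1, -2).
λ=5: eigenvector (0, 0, 1).
P = [[5, -2, 0], [-2, 1, 0], [5, -2, 1]], D = diag(6, 2, 5), P⁻¹ = [[1, 2, 0], [2, 5, 0], [-1, 0, 1]].
L⁴ = P·diag(1296, 16, 625)·P⁻¹ = [[6416, 12800, 0], [-2560, -5104, 0], [5791, 12800, 625]].
The requested entry is 625.

625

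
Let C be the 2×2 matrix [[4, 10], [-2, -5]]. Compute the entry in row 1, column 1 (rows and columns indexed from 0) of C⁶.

5

Characteristic polynomial: t^2 + t = t(t + 1), so the eigenvalues are -1, 0.
t=0: eigenvector (5, -2).
t=-1: eigenvector (-2, 1).
P = [[5, -2], [-2, 1]], D = diag(0, -1), P⁻¹ = [[1, 2], [2, 5]].
C⁶ = P·diag(0, 1)·P⁻¹ = [[-4, -10], [2, 5]].
The requested entry is 5.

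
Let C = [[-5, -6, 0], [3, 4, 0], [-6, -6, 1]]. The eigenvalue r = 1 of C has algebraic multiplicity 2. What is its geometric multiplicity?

C − 1I = [[-6, -6, 0], [3, 3, 0], [-6, -6, 0]].
This matrix has rank 1, so its null space has dimension 3 − 1 = 2.

2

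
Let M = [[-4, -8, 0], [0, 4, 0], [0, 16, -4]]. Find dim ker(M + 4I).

2

M + 4I = [[0, -8, 0], [0, 8, 0], [0, 16, 0]].
This matrix has rank 1, so its null space has dimension 3 − 1 = 2.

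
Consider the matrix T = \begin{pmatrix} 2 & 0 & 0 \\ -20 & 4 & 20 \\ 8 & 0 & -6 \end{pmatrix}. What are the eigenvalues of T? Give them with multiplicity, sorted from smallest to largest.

-6, 2, 4

Characteristic polynomial: p(λ) = λ^3 - 28λ + 48 = (λ - 4)(λ - 2)(λ + 6).
Roots (with multiplicity): -6, 2, 4.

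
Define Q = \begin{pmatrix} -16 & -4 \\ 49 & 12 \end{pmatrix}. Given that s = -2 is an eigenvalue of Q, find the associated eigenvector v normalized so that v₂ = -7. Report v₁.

Q + 2I = [[-14, -4], [49, 14]].
Solving (Q + 2I)v = 0 gives the eigenspace spanned by (2, -7).
With v₂ = -7, v = (2, -7), so v₁ = 2.

2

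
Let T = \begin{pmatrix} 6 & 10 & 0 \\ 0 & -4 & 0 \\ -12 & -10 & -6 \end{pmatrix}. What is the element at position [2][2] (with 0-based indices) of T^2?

Characteristic polynomial: λ^3 + 4λ^2 - 36λ - 144 = (λ - 6)(λ + 4)(λ + 6), so the eigenvalues are -6, -4, 6.
λ=-4: eigenvector (-1, 1, 1).
λ=6: eigenvector (1, 0, -1).
λ=-6: eigenvector (0, 0, 1).
P = [[-1, 1, 0], [1, 0, 0], [1, -1, 1]], D = diag(-4, 6, -6), P⁻¹ = [[0, 1, 0], [1, 1, 0], [1, 0, 1]].
T² = P·diag(16, 36, 36)·P⁻¹ = [[36, 20, 0], [0, 16, 0], [0, -20, 36]].
The requested entry is 36.

36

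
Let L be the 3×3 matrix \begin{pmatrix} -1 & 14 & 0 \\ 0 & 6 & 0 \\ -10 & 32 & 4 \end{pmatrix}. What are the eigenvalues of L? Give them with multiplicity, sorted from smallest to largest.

-1, 4, 6

Characteristic polynomial: p(t) = t^3 - 9t^2 + 14t + 24 = (t - 6)(t - 4)(t + 1).
Roots (with multiplicity): -1, 4, 6.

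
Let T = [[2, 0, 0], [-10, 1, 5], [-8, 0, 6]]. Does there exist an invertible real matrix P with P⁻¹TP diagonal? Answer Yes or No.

Characteristic polynomial: p(s) = s^3 - 9s^2 + 20s - 12 = (s - 6)(s - 2)(s - 1).
All 3 eigenvalues are distinct, so T is diagonalizable.

Yes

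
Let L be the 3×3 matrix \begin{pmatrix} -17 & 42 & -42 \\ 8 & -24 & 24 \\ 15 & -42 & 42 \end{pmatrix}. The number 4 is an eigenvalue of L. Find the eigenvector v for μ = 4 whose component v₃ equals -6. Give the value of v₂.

L − 4I = [[-21, 42, -42], [8, -28, 24], [15, -42, 38]].
Solving (L − 4I)v = 0 gives the eigenspace spanned by (4, -4, -6).
With v₃ = -6, v = (4, -4, -6), so v₂ = -4.

-4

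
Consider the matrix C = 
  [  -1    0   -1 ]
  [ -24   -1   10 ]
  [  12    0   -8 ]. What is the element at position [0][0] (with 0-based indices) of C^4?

Characteristic polynomial: t^3 + 10t^2 + 29t + 20 = (t + 1)(t + 4)(t + 5), so the eigenvalues are -5, -4, -1.
t=-1: eigenvector (0, 1, 0).
t=-5: eigenvector (1, -4, 4).
t=-4: eigenvector (-1, 2, -3).
P = [[0, 1, -1], [1, -4, 2], [0, 4, -3]], D = diag(-1, -5, -4), P⁻¹ = [[-4, 1, 2], [-3, 0, 1], [-4, 0, 1]].
C⁴ = P·diag(1, 625, 256)·P⁻¹ = [[-851, 0, 369], [5448, 1, -1986], [-4428, 0, 1732]].
The requested entry is -851.

-851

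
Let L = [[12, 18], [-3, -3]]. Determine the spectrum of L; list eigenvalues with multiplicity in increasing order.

3, 6

Characteristic polynomial: p(μ) = μ^2 - 9μ + 18 = (μ - 6)(μ - 3).
Roots (with multiplicity): 3, 6.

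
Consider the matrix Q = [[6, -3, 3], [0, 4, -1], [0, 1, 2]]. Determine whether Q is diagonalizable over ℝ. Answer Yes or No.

No

Characteristic polynomial: p(s) = s^3 - 12s^2 + 45s - 54 = (s - 6)(s - 3)^2.
s = 3 has algebraic multiplicity 2; rank(Q − 3I) = 2, so geometric multiplicity = 1.
Geometric multiplicity < algebraic multiplicity, so Q is not diagonalizable.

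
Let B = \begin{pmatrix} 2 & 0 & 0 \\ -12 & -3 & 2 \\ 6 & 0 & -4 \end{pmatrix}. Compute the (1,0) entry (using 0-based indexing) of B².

Characteristic polynomial: λ^3 + 5λ^2 - 2λ - 24 = (λ - 2)(λ + 3)(λ + 4), so the eigenvalues are -4, -3, 2.
λ=-3: eigenvector (0, 1, 0).
λ=2: eigenvector (1, -2, 1).
λ=-4: eigenvector (0, -2, 1).
P = [[0, 1, 0], [1, -2, -2], [0, 1, 1]], D = diag(-3, 2, -4), P⁻¹ = [[0, 1, 2], [1, 0, 0], [-1, 0, 1]].
B² = P·diag(9, 4, 16)·P⁻¹ = [[4, 0, 0], [24, 9, -14], [-12, 0, 16]].
The requested entry is 24.

24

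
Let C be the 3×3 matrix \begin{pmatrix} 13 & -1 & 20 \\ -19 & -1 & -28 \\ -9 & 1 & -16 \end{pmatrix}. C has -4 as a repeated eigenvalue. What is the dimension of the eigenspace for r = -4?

1

C + 4I = [[17, -1, 20], [-19, 3, -28], [-9, 1, -12]].
This matrix has rank 2, so its null space has dimension 3 − 2 = 1.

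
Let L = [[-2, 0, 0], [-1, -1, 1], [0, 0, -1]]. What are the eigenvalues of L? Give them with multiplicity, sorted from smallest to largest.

Characteristic polynomial: p(t) = t^3 + 4t^2 + 5t + 2 = (t + 1)^2(t + 2).
Roots (with multiplicity): -2, -1, -1.

-2, -1, -1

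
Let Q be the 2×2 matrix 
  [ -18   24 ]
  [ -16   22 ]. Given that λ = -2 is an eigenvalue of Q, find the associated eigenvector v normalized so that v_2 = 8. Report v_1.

Q + 2I = [[-16, 24], [-16, 24]].
Solving (Q + 2I)v = 0 gives the eigenspace spanned by (12, 8).
With v_2 = 8, v = (12, 8), so v_1 = 12.

12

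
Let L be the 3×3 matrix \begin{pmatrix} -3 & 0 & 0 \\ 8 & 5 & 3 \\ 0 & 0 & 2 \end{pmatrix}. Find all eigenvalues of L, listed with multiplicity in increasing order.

Characteristic polynomial: p(λ) = λ^3 - 4λ^2 - 11λ + 30 = (λ - 5)(λ - 2)(λ + 3).
Roots (with multiplicity): -3, 2, 5.

-3, 2, 5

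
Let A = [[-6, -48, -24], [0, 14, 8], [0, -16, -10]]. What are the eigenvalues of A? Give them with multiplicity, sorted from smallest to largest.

Characteristic polynomial: p(λ) = λ^3 + 2λ^2 - 36λ - 72 = (λ - 6)(λ + 2)(λ + 6).
Roots (with multiplicity): -6, -2, 6.

-6, -2, 6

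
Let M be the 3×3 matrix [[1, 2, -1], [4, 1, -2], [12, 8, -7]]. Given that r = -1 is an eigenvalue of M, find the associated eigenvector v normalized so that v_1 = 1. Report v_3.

2

M + 1I = [[2, 2, -1], [4, 2, -2], [12, 8, -6]].
Solving (M + 1I)v = 0 gives the eigenspace spanned by (1, 0, 2).
With v_1 = 1, v = (1, 0, 2), so v_3 = 2.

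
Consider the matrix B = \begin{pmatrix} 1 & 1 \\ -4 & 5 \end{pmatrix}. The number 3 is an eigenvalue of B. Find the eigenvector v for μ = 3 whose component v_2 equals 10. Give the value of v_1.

5

B − 3I = [[-2, 1], [-4, 2]].
Solving (B − 3I)v = 0 gives the eigenspace spanned by (5, 10).
With v_2 = 10, v = (5, 10), so v_1 = 5.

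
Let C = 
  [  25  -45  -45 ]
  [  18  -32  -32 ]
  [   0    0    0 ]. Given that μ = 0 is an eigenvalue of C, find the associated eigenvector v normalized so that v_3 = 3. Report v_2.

C = [[25, -45, -45], [18, -32, -32], [0, 0, 0]].
Solving (C)v = 0 gives the eigenspace spanned by (0, -3, 3).
With v_3 = 3, v = (0, -3, 3), so v_2 = -3.

-3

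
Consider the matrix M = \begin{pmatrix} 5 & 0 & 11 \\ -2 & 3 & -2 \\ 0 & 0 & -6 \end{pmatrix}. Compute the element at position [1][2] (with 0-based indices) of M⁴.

-544

Characteristic polynomial: μ^3 - 2μ^2 - 33μ + 90 = (μ - 5)(μ - 3)(μ + 6), so the eigenvalues are -6, 3, 5.
μ=-6: eigenvector (-1, 0, 1).
μ=5: eigenvector (-1, 1, 0).
μ=3: eigenvector (0, 1, 0).
P = [[-1, -1, 0], [0, 1, 1], [1, 0, 0]], D = diag(-6, 5, 3), P⁻¹ = [[0, 0, 1], [-1, 0, -1], [1, 1, 1]].
M⁴ = P·diag(1296, 625, 81)·P⁻¹ = [[625, 0, -671], [-544, 81, -544], [0, 0, 1296]].
The requested entry is -544.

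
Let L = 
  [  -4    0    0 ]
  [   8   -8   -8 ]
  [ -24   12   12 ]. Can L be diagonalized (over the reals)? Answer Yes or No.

Yes

Characteristic polynomial: p(λ) = λ^3 - 16λ = λ(λ - 4)(λ + 4).
All 3 eigenvalues are distinct, so L is diagonalizable.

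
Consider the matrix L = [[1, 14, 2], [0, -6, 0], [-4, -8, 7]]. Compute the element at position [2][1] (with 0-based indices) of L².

Characteristic polynomial: λ^3 - 2λ^2 - 33λ + 90 = (λ - 5)(λ - 3)(λ + 6), so the eigenvalues are -6, 3, 5.
λ=5: eigenvector (1, 0, 2).
λ=-6: eigenvector (-2, 1, 0).
λ=3: eigenvector (-1, 0, -1).
P = [[1, -2, -1], [0, 1, 0], [2, 0, -1]], D = diag(5, -6, 3), P⁻¹ = [[-1, -2, 1], [0, 1, 0], [-2, -4, 1]].
L² = P·diag(25, 36, 9)·P⁻¹ = [[-7, -86, 16], [0, 36, 0], [-32, -64, 41]].
The requested entry is -64.

-64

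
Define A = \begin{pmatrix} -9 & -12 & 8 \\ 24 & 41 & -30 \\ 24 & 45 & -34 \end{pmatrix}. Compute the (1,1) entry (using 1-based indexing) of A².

-15

Characteristic polynomial: λ^3 + 2λ^2 - 11λ - 12 = (λ - 3)(λ + 1)(λ + 4), so the eigenvalues are -4, -1, 3.
λ=-1: eigenvector (1, -2, -2).
λ=3: eigenvector (-1, 3, 3).
λ=-4: eigenvector (0, 2, 3).
P = [[1, -1, 0], [-2, 3, 2], [-2, 3, 3]], D = diag(-1, 3, -4), P⁻¹ = [[3, 3, -2], [2, 3, -2], [0, -1, 1]].
A² = P·diag(1, 9, 16)·P⁻¹ = [[-15, -24, 16], [48, 43, -18], [48, 27, -2]].
The requested entry is -15.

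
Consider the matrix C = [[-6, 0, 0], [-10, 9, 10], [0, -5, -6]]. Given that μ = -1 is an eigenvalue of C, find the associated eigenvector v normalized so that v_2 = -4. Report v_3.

C + 1I = [[-5, 0, 0], [-10, 10, 10], [0, -5, -5]].
Solving (C + 1I)v = 0 gives the eigenspace spanned by (0, -4, 4).
With v_2 = -4, v = (0, -4, 4), so v_3 = 4.

4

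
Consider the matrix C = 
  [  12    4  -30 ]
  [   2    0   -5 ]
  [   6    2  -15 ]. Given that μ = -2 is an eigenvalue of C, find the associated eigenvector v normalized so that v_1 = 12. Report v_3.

6

C + 2I = [[14, 4, -30], [2, 2, -5], [6, 2, -13]].
Solving (C + 2I)v = 0 gives the eigenspace spanned by (12, 3, 6).
With v_1 = 12, v = (12, 3, 6), so v_3 = 6.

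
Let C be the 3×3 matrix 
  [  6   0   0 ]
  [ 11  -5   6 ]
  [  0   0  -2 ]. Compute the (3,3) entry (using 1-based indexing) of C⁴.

16

Characteristic polynomial: s^3 + s^2 - 32s - 60 = (s - 6)(s + 2)(s + 5), so the eigenvalues are -5, -2, 6.
s=-5: eigenvector (0, 1, 0).
s=6: eigenvector (1, 1, 0).
s=-2: eigenvector (0, 2, 1).
P = [[0, 1, 0], [1, 1, 2], [0, 0, 1]], D = diag(-5, 6, -2), P⁻¹ = [[-1, 1, -2], [1, 0, 0], [0, 0, 1]].
C⁴ = P·diag(625, 1296, 16)·P⁻¹ = [[1296, 0, 0], [671, 625, -1218], [0, 0, 16]].
The requested entry is 16.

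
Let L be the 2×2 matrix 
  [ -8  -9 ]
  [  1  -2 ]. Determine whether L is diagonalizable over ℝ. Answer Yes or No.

No

Characteristic polynomial: p(μ) = μ^2 + 10μ + 25 = (μ + 5)^2.
μ = -5 has algebraic multiplicity 2; rank(L + 5I) = 1, so geometric multiplicity = 1.
Geometric multiplicity < algebraic multiplicity, so L is not diagonalizable.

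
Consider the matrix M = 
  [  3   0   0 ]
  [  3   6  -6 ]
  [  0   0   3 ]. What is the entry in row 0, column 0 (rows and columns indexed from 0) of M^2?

Characteristic polynomial: r^3 - 12r^2 + 45r - 54 = (r - 6)(r - 3)^2, so the eigenvalues are 3, 3, 6.
r=3: eigenvector (1, -1, 0).
r=6: eigenvector (0, 1, 0).
r=3: eigenvector (2, 0, 1).
P = [[1, 0, 2], [-1, 1, 0], [0, 0, 1]], D = diag(3, 6, 3), P⁻¹ = [[1, 0, -2], [1, 1, -2], [0, 0, 1]].
M² = P·diag(9, 36, 9)·P⁻¹ = [[9, 0, 0], [27, 36, -54], [0, 0, 9]].
The requested entry is 9.

9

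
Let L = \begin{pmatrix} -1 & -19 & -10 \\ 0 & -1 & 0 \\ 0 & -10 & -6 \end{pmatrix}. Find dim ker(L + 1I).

L + 1I = [[0, -19, -10], [0, 0, 0], [0, -10, -5]].
This matrix has rank 2, so its null space has dimension 3 − 2 = 1.

1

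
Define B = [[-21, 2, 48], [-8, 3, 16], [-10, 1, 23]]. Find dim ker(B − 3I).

1

B − 3I = [[-24, 2, 48], [-8, 0, 16], [-10, 1, 20]].
This matrix has rank 2, so its null space has dimension 3 − 2 = 1.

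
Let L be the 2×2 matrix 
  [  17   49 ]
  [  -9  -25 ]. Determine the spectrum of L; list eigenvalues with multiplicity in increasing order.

Characteristic polynomial: p(t) = t^2 + 8t + 16 = (t + 4)^2.
Roots (with multiplicity): -4, -4.

-4, -4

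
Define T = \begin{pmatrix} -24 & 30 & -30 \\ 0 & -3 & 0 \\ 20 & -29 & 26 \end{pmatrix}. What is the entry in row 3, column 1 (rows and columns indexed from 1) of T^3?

Characteristic polynomial: λ^3 + λ^2 - 30λ - 72 = (λ - 6)(λ + 3)(λ + 4), so the eigenvalues are -4, -3, 6.
λ=6: eigenvector (-1, 0, 1).
λ=-3: eigenvector (0, 1, 1).
λ=-4: eigenvector (3, 0, -2).
P = [[-1, 0, 3], [0, 1, 0], [1, 1, -2]], D = diag(6, -3, -4), P⁻¹ = [[2, -3, 3], [0, 1, 0], [1, -1, 1]].
T³ = P·diag(216, -27, -64)·P⁻¹ = [[-624, 840, -840], [0, -27, 0], [560, -803, 776]].
The requested entry is 560.

560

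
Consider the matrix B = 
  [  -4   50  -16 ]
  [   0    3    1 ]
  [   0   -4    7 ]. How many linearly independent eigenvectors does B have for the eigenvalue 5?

B − 5I = [[-9, 50, -16], [0, -2, 1], [0, -4, 2]].
This matrix has rank 2, so its null space has dimension 3 − 2 = 1.

1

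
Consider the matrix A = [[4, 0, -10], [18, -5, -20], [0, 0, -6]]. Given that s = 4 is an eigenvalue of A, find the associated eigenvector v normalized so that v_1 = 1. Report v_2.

2

A − 4I = [[0, 0, -10], [18, -9, -20], [0, 0, -10]].
Solving (A − 4I)v = 0 gives the eigenspace spanned by (1, 2, 0).
With v_1 = 1, v = (1, 2, 0), so v_2 = 2.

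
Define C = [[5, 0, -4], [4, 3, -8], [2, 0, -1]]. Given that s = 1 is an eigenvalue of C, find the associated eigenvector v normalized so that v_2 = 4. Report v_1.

2

C − 1I = [[4, 0, -4], [4, 2, -8], [2, 0, -2]].
Solving (C − 1I)v = 0 gives the eigenspace spanned by (2, 4, 2).
With v_2 = 4, v = (2, 4, 2), so v_1 = 2.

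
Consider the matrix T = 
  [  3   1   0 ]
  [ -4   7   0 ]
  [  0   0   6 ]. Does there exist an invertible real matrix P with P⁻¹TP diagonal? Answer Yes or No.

Characteristic polynomial: p(r) = r^3 - 16r^2 + 85r - 150 = (r - 6)(r - 5)^2.
r = 5 has algebraic multiplicity 2; rank(T − 5I) = 2, so geometric multiplicity = 1.
Geometric multiplicity < algebraic multiplicity, so T is not diagonalizable.

No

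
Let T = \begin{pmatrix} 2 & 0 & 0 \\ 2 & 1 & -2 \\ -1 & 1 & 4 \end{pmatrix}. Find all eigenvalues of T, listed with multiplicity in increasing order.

Characteristic polynomial: p(λ) = λ^3 - 7λ^2 + 16λ - 12 = (λ - 3)(λ - 2)^2.
Roots (with multiplicity): 2, 2, 3.

2, 2, 3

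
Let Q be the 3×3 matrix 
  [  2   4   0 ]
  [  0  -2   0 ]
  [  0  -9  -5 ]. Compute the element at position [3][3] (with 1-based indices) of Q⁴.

625

Characteristic polynomial: s^3 + 5s^2 - 4s - 20 = (s - 2)(s + 2)(s + 5), so the eigenvalues are -5, -2, 2.
s=2: eigenvector (1, 0, 0).
s=-2: eigenvector (-1, 1, -3).
s=-5: eigenvector (0, 0, 1).
P = [[1, -1, 0], [0, 1, 0], [0, -3, 1]], D = diag(2, -2, -5), P⁻¹ = [[1, 1, 0], [0, 1, 0], [0, 3, 1]].
Q⁴ = P·diag(16, 16, 625)·P⁻¹ = [[16, 0, 0], [0, 16, 0], [0, 1827, 625]].
The requested entry is 625.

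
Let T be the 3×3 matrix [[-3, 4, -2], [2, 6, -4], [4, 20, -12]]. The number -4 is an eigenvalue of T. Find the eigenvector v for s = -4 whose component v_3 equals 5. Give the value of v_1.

T + 4I = [[1, 4, -2], [2, 10, -4], [4, 20, -8]].
Solving (T + 4I)v = 0 gives the eigenspace spanned by (10, 0, 5).
With v_3 = 5, v = (10, 0, 5), so v_1 = 10.

10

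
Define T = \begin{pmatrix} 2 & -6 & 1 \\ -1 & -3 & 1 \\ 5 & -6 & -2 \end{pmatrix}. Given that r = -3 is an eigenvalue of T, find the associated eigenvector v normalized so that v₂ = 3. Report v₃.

3

T + 3I = [[5, -6, 1], [-1, 0, 1], [5, -6, 1]].
Solving (T + 3I)v = 0 gives the eigenspace spanned by (3, 3, 3).
With v₂ = 3, v = (3, 3, 3), so v₃ = 3.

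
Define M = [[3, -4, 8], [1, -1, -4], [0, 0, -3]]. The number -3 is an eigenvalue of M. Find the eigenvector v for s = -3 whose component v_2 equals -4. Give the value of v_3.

-2

M + 3I = [[6, -4, 8], [1, 2, -4], [0, 0, 0]].
Solving (M + 3I)v = 0 gives the eigenspace spanned by (0, -4, -2).
With v_2 = -4, v = (0, -4, -2), so v_3 = -2.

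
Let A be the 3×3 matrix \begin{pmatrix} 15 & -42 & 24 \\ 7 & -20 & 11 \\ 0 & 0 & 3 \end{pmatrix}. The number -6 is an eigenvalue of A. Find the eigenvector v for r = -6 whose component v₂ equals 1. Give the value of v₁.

2

A + 6I = [[21, -42, 24], [7, -14, 11], [0, 0, 9]].
Solving (A + 6I)v = 0 gives the eigenspace spanned by (2, 1, 0).
With v₂ = 1, v = (2, 1, 0), so v₁ = 2.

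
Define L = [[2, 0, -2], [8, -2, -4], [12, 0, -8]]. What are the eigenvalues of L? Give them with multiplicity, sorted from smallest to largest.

-4, -2, -2

Characteristic polynomial: p(r) = r^3 + 8r^2 + 20r + 16 = (r + 2)^2(r + 4).
Roots (with multiplicity): -4, -2, -2.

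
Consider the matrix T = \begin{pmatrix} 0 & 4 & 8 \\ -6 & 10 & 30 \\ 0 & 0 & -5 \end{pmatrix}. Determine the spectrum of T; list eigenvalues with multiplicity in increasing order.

Characteristic polynomial: p(μ) = μ^3 - 5μ^2 - 26μ + 120 = (μ - 6)(μ - 4)(μ + 5).
Roots (with multiplicity): -5, 4, 6.

-5, 4, 6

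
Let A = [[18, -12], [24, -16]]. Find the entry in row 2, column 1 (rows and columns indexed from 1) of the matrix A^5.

384

Characteristic polynomial: r^2 - 2r = r(r - 2), so the eigenvalues are 0, 2.
r=2: eigenvector (-3, -4).
r=0: eigenvector (-2, -3).
P = [[-3, -2], [-4, -3]], D = diag(2, 0), P⁻¹ = [[-3, 2], [4, -3]].
A⁵ = P·diag(32, 0)·P⁻¹ = [[288, -192], [384, -256]].
The requested entry is 384.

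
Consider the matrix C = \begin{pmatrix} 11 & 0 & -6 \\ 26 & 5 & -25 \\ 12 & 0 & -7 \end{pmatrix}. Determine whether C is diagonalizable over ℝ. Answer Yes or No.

No

Characteristic polynomial: p(t) = t^3 - 9t^2 + 15t + 25 = (t - 5)^2(t + 1).
t = 5 has algebraic multiplicity 2; rank(C − 5I) = 2, so geometric multiplicity = 1.
Geometric multiplicity < algebraic multiplicity, so C is not diagonalizable.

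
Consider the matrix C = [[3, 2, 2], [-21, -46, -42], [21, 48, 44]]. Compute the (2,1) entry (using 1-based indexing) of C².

Characteristic polynomial: μ^3 - μ^2 - 14μ + 24 = (μ - 3)(μ - 2)(μ + 4), so the eigenvalues are -4, 2, 3.
μ=3: eigenvector (1, -3, 3).
μ=-4: eigenvector (0, 1, -1).
μ=2: eigenvector (-2, 0, 1).
P = [[1, 0, -2], [-3, 1, 0], [3, -1, 1]], D = diag(3, -4, 2), P⁻¹ = [[1, 2, 2], [3, 7, 6], [0, 1, 1]].
C² = P·diag(9, 16, 4)·P⁻¹ = [[9, 10, 10], [21, 58, 42], [-21, -54, -38]].
The requested entry is 21.

21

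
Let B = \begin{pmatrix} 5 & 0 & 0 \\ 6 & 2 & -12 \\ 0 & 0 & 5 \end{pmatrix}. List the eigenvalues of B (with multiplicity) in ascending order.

Characteristic polynomial: p(λ) = λ^3 - 12λ^2 + 45λ - 50 = (λ - 5)^2(λ - 2).
Roots (with multiplicity): 2, 5, 5.

2, 5, 5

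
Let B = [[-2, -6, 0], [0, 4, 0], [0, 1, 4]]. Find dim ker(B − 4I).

B − 4I = [[-6, -6, 0], [0, 0, 0], [0, 1, 0]].
This matrix has rank 2, so its null space has dimension 3 − 2 = 1.

1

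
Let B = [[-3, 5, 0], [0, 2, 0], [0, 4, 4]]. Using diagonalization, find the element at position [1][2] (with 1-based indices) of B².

-5

Characteristic polynomial: μ^3 - 3μ^2 - 10μ + 24 = (μ - 4)(μ - 2)(μ + 3), so the eigenvalues are -3, 2, 4.
μ=-3: eigenvector (1, 0, 0).
μ=2: eigenvector (1, 1, -2).
μ=4: eigenvector (0, 0, 1).
P = [[1, 1, 0], [0, 1, 0], [0, -2, 1]], D = diag(-3, 2, 4), P⁻¹ = [[1, -1, 0], [0, 1, 0], [0, 2, 1]].
B² = P·diag(9, 4, 16)·P⁻¹ = [[9, -5, 0], [0, 4, 0], [0, 24, 16]].
The requested entry is -5.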